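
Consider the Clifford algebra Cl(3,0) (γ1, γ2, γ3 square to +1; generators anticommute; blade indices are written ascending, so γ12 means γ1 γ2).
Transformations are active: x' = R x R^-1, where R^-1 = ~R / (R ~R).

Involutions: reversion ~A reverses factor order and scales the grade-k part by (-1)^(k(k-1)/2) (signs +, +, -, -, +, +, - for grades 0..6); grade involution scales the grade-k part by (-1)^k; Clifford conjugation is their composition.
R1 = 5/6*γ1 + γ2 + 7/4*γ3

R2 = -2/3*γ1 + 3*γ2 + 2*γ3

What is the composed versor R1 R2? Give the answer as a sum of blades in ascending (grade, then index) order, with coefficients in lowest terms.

Distribute over the terms of R1 (each basis-blade product reordered to ascending indices, repeated generators contracted through their squares):
(5/6*γ1) R2 = -5/9 + 5/2*γ12 + 5/3*γ13
(γ2) R2 = 3 + 2/3*γ12 + 2*γ23
(7/4*γ3) R2 = 7/2 + 7/6*γ13 - 21/4*γ23
Summing the partial products and collecting blades:
Answer: 107/18 + 19/6*γ12 + 17/6*γ13 - 13/4*γ23


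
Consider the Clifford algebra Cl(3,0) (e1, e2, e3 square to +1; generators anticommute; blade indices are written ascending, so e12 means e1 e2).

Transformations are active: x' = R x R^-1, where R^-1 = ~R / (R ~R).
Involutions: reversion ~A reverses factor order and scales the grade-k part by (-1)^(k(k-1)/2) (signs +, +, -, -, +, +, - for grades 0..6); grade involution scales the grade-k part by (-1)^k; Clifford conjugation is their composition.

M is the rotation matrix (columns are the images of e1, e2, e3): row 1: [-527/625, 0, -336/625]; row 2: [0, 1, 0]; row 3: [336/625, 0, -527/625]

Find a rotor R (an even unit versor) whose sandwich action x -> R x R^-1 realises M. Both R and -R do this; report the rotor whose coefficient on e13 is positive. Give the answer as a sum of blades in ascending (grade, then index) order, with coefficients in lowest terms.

Method: write R = a + b12*e12 + b13*e13 + b23*e23 with a^2 + b12^2 + b13^2 + b23^2 = 1 (so R^-1 = ~R). Expanding the columns R e_j ~R gives tr M = 4a^2 - 1 and, from the antisymmetric part, M21 - M12 = -4a*b12, M13 - M31 = 4a*b13, M32 - M23 = -4a*b23.
Here tr M = -429/625, so a^2 = (1 + tr M)/4 = 49/625 and a = ±7/25. Taking a = 7/25: M21 - M12 = 0, M13 - M31 = -672/625, M32 - M23 = 0, giving b12 = 0, b13 = -24/25, b23 = 0, i.e. R = 7/25 - 24/25*e13.
Its e13 coefficient is negative, so report the other preimage -R.
Answer: -7/25 + 24/25*e13. Note: both R and -R realise this M (trace -429/625); the covering map identifies them, and the e13-coefficient sign is the tie-breaker.


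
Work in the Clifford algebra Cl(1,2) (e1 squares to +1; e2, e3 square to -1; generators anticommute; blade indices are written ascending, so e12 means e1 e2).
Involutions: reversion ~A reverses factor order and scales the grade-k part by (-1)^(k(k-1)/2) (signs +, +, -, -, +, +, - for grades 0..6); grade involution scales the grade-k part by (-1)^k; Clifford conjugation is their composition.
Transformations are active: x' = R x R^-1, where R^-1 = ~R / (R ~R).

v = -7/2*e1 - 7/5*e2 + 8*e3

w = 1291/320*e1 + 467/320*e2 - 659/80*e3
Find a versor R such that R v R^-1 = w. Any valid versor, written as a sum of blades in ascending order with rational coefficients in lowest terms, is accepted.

Since q(v) = q(w) = -5371/100, the sum R = v + w = 171/320*e1 + 19/320*e2 - 19/80*e3 does the job whenever invertible.
Answer: 171/320*e1 + 19/320*e2 - 19/80*e3


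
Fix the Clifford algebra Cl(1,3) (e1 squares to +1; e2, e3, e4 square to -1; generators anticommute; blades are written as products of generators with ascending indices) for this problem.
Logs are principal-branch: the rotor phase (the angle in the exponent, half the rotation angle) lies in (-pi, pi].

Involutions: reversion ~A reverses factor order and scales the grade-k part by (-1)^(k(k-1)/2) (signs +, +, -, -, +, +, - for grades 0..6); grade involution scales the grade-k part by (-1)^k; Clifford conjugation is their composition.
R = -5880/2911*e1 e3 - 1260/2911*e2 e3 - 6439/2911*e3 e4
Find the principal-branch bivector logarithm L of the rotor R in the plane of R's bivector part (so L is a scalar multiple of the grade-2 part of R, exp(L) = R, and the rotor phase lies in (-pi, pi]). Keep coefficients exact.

The scalar part of R is 0, which pins the rotor phase on the principal branch; dividing the bivector part by the sine of that phase recovers the unit plane, and L is the phase times that plane.
Concretely: cos(phase) = 0 gives phase = ±pi/2, and since phase/sin(phase) is even the sign is immaterial: L = (phase/sin(phase)) * <R>_2 = (pi/2) * <R>_2.
Answer: -2940*pi/2911*e1 e3 - 630*pi/2911*e2 e3 - 6439*pi/5822*e3 e4


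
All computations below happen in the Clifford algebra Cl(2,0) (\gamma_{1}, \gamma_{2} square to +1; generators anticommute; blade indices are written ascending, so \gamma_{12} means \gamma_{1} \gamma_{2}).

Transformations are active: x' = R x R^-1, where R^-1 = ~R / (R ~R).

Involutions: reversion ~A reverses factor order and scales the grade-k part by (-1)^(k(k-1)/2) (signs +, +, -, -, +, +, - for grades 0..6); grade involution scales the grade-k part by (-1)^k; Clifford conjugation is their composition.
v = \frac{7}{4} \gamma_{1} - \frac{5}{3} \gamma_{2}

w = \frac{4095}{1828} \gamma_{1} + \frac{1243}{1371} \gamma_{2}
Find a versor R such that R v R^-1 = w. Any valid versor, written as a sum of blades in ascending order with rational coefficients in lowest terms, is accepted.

Construction: equal norms (both \frac{841}{144}) license R = v + w = \frac{3647}{914} \gamma_{1} - \frac{1042}{1371} \gamma_{2} — nothing changes along that direction, while (v - w)/2 changes sign, so v maps onto w.
Answer: \frac{3647}{914} \gamma_{1} - \frac{1042}{1371} \gamma_{2}


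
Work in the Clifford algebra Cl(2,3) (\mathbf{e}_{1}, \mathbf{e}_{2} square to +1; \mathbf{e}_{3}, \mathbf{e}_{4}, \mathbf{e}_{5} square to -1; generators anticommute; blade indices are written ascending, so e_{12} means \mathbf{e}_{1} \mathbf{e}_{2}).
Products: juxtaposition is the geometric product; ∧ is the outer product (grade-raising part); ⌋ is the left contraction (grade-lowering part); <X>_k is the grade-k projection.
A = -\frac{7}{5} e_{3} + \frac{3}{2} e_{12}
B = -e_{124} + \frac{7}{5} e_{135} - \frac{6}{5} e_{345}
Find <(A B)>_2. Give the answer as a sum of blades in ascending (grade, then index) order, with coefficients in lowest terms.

step 1: \frac{3}{2} e_{4} - \frac{49}{25} e_{15} - \frac{42}{25} e_{45} - \frac{21}{10} e_{235} + \frac{7}{5} e_{1234} - \frac{9}{5} e_{12345}
step 2: -\frac{49}{25} e_{15} - \frac{42}{25} e_{45}
Answer: -\frac{49}{25} e_{15} - \frac{42}{25} e_{45}


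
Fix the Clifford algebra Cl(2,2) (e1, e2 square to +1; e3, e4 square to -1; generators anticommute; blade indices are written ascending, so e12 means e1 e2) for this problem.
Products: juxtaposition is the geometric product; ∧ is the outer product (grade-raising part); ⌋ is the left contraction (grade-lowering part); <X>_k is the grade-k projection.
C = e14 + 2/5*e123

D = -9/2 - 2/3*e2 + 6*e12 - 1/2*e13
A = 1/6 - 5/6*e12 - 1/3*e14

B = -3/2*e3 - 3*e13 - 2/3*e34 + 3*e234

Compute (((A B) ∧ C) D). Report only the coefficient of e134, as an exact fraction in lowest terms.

step 1: -1/4*e3 - 5/18*e13 - 5/2*e23 + 8/9*e34 + 9/4*e123 - 3*e134 + 1/2*e234 + 5/9*e1234
step 2: 1/4*e134 - 5/2*e1234
step 3: -1/8*e4 - 5/4*e24 + 15*e34 + 13/24*e134 + 3/2*e234 + 133/12*e1234
Answer: 13/24


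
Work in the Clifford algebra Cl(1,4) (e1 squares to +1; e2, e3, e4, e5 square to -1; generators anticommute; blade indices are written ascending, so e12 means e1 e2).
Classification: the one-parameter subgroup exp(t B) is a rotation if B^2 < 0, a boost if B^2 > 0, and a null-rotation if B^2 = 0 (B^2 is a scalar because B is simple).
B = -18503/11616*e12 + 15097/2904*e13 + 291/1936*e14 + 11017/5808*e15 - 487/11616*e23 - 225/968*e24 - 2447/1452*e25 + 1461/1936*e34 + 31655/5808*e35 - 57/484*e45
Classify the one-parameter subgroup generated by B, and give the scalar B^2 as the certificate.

B^2 term by term: the squares give (-18503/11616)^2*(e12)^2 + (15097/2904)^2*(e13)^2 + (291/1936)^2*(e14)^2 + (11017/5808)^2*(e15)^2 + (-487/11616)^2*(e23)^2 + (-225/968)^2*(e24)^2 + (-2447/1452)^2*(e25)^2 + (1461/1936)^2*(e34)^2 + (31655/5808)^2*(e35)^2 + (-57/484)^2*(e45)^2 = 342361009/134931456*(+1) + 227919409/8433216*(+1) + 84681/3748096*(+1) + 121374289/33732864*(+1) + 237169/134931456*(-1) + 50625/937024*(-1) + 5987809/2108304*(-1) + 2134521/3748096*(-1) + 1002039025/33732864*(-1) + 3249/234256*(-1) = 0 (each basis 2-blade squares to minus the product of its generators' squares); cross terms between blades sharing an index anticommute and cancel; the commuting (index-disjoint) pairs give grade-4 terms 2*c*c'*(blade product), which cancel blade by blade — e1234: -9010961/3748096 + 1132275/468512 - 47239/3748096 = 0; e1235: -585712465/33732864 + 36942359/2108304 - 5365279/33732864 = 0; e1245: 351557/937024 + 237359/468512 - 826275/937024 = 0; e1345: -286843/234256 - 3070535/1874048 + 5365279/1874048 = 0; e2345: 9253/937024 + 2374125/937024 - 1191689/468512 = 0 — confirming B is simple. So B^2 = 0.
Answer: null-rotation, certificate B^2 = 0. One invariant decides it: the square 0 survives every conjugation, and its sign is exactly the classification.


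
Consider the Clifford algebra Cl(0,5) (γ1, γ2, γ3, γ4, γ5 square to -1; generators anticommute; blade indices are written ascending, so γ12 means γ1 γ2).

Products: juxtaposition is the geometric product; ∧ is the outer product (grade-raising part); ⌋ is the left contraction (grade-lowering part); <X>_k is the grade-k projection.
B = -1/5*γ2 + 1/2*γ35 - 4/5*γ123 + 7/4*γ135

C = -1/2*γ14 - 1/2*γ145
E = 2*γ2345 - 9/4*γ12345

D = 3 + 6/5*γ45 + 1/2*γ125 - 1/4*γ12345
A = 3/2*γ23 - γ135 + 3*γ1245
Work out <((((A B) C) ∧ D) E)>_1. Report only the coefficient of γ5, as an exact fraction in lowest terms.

step 1: -7/4 + 17/10*γ1 - 3/10*γ3 - 31/20*γ25 - 21/8*γ125 + 3/5*γ145 - 21/4*γ234 + 12/5*γ345 - 3/2*γ1234 + 1/5*γ1235
step 2: -3/10 + 17/20*γ4 + 3/10*γ5 - 6/5*γ13 + 7/8*γ14 - 3/4*γ23 - 21/16*γ24 + 17/20*γ45 + 21/8*γ123 + 31/40*γ124 - 3/20*γ134 + 6/5*γ135 + 7/8*γ145 - 1/10*γ234 - 3/4*γ235 + 21/16*γ245 + 21/8*γ1235 - 31/40*γ1245 - 3/20*γ1345 + 1/10*γ2345
step 3: -9/10 + 51/20*γ4 + 9/10*γ5 - 18/5*γ13 + 21/8*γ14 - 9/4*γ23 - 63/16*γ24 + 219/100*γ45 + 63/8*γ123 + 93/40*γ124 - 3/20*γ125 - 9/20*γ134 + 18/5*γ135 + 21/8*γ145 - 3/10*γ234 - 9/4*γ235 + 63/16*γ245 + 63/8*γ1235 - 19/10*γ1245 - 189/100*γ1345 - 3/5*γ2345 + 129/40*γ12345
step 4: 969/160 + 39/5*γ1 - 1701/400*γ2 + 243/20*γ3 + 711/32*γ4 - 3/5*γ5 + 189/50*γ12 + 1619/320*γ13 - 171/16*γ14 - 27/40*γ15 - 8229/800*γ23 + 81/10*γ24 + 81/80*γ25 + 27/80*γ34 - 423/160*γ35 - 423/32*γ45 - 129/400*γ123 + 36/5*γ124 + 9/10*γ125 + 3/10*γ134 + 4323/320*γ135 - 333/16*γ145 + 9/5*γ234 + 129/160*γ235 + 81/10*γ245 + 81/40*γ1234 - 879/80*γ1235 - 36/5*γ1245 - 9/5*γ2345 + 81/40*γ12345
step 5: 39/5*γ1 - 1701/400*γ2 + 243/20*γ3 + 711/32*γ4 - 3/5*γ5
Answer: -3/5


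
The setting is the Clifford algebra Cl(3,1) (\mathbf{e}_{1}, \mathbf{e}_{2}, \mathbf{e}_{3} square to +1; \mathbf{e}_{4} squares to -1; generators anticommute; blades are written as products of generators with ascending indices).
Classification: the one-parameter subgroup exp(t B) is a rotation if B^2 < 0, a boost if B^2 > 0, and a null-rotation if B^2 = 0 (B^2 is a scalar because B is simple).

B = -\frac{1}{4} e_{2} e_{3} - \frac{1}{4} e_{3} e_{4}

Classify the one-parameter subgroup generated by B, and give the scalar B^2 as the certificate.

B^2 term by term: the squares give (-\frac{1}{4})^2*(e_{2} e_{3})^2 + (-\frac{1}{4})^2*(e_{3} e_{4})^2 = \frac{1}{16}*(-1) + \frac{1}{16}*(+1) = 0 (each basis 2-blade squares to minus the product of its generators' squares); cross terms between blades sharing an index anticommute and cancel. So B^2 = 0.
Answer: null-rotation, certificate B^2 = 0. The class reads off the invariant scalar 0 directly.


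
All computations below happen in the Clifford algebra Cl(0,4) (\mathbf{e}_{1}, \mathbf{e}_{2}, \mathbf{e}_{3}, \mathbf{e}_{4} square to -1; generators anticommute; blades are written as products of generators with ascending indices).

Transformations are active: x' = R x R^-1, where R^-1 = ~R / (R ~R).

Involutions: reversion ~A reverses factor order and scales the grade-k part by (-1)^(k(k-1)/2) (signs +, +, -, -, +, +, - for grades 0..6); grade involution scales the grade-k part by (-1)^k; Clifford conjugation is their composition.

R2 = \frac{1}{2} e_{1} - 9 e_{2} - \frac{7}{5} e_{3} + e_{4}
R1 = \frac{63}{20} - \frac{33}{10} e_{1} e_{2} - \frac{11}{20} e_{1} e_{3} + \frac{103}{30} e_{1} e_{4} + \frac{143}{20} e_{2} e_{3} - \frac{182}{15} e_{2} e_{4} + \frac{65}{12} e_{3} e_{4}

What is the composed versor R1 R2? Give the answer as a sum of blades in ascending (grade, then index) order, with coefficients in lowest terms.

Distribute over the terms of R2 (each basis-blade product reordered to ascending indices, repeated generators contracted through their squares):
R1 (\frac{1}{2} e_{1}) = \frac{63}{40} e_{1} - \frac{33}{20} e_{2} - \frac{11}{40} e_{3} + \frac{103}{60} e_{4} + \frac{143}{40} e_{1} e_{2} e_{3} - \frac{91}{15} e_{1} e_{2} e_{4} + \frac{65}{24} e_{1} e_{3} e_{4}
R1 (-9 e_{2}) = -\frac{297}{10} e_{1} - \frac{567}{20} e_{2} - \frac{1287}{20} e_{3} + \frac{546}{5} e_{4} - \frac{99}{20} e_{1} e_{2} e_{3} + \frac{309}{10} e_{1} e_{2} e_{4} - \frac{195}{4} e_{2} e_{3} e_{4}
R1 (-\frac{7}{5} e_{3}) = -\frac{77}{100} e_{1} + \frac{1001}{100} e_{2} - \frac{441}{100} e_{3} - \frac{91}{12} e_{4} + \frac{231}{50} e_{1} e_{2} e_{3} + \frac{721}{150} e_{1} e_{3} e_{4} - \frac{1274}{75} e_{2} e_{3} e_{4}
R1 (e_{4}) = -\frac{103}{30} e_{1} + \frac{182}{15} e_{2} - \frac{65}{12} e_{3} + \frac{63}{20} e_{4} - \frac{33}{10} e_{1} e_{2} e_{4} - \frac{11}{20} e_{1} e_{3} e_{4} + \frac{143}{20} e_{2} e_{3} e_{4}
Summing the partial products and collecting blades:
Answer: -\frac{19397}{600} e_{1} - \frac{2357}{300} e_{2} - \frac{44671}{600} e_{3} + \frac{6389}{60} e_{4} + \frac{649}{200} e_{1} e_{2} e_{3} + \frac{323}{15} e_{1} e_{2} e_{4} + \frac{1393}{200} e_{1} e_{3} e_{4} - \frac{4394}{75} e_{2} e_{3} e_{4}


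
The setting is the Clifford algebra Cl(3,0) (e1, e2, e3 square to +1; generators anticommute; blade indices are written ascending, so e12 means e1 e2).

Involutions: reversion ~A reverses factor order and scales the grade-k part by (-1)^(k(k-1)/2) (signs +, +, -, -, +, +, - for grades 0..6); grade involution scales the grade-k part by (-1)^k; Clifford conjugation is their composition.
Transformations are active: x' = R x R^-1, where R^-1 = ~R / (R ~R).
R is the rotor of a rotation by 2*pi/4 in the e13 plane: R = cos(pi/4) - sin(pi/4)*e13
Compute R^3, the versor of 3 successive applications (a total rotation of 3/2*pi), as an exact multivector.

Rotor phase runs at HALF the rotation angle; powers of one rotor simply add phase, so after 3 steps in e13 the phase is 3*pi/4 = 3*pi/4 and R^3 = cos(3*pi/4) - sin(3*pi/4)*e13.
cos(3*pi/4) = -sqrt(2)/2 and sin(3*pi/4) = sqrt(2)/2, so R^3 = -sqrt(2)/2 - sqrt(2)/2*e13. The net rotation is 3/2*pi; the rotor keeps the half-angle phase exactly.
Answer: -sqrt(2)/2 - sqrt(2)/2*e13


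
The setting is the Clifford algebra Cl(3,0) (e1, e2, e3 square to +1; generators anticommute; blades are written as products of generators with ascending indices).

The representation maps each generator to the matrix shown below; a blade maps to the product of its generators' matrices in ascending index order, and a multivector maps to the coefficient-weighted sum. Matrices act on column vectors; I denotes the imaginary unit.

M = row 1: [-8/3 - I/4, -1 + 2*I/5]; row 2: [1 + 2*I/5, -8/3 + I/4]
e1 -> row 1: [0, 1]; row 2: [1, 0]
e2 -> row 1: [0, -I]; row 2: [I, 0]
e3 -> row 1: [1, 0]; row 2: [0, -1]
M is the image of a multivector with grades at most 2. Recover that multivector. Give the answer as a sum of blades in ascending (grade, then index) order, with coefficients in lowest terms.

Method: 1, rho(e1), rho(e2), rho(e3) form a trace-orthogonal basis of the 2x2 complex matrices (tr(X Y) = 2 if X = Y, else 0), so M = m0*1 + m1*rho(e1) + m2*rho(e2) + m3*rho(e3) with m0 = tr(M)/2 = -8/3, m1 = tr(M rho(e1))/2 = 2*I/5, m2 = tr(M rho(e2))/2 = -I, m3 = tr(M rho(e3))/2 = -I/4.
Multiplying table entries, the bivector images are rho(e1 e2) = I*rho(e3), rho(e1 e3) = -I*rho(e2), rho(e2 e3) = I*rho(e1); with real blade coefficients the real parts of m0..m3 are the coefficients of 1, e1, e2, e3 and the imaginary parts give the bivectors (e2 e3: Im m1, e1 e3: -Im m2, e1 e2: Im m3).
Answer: -8/3 - 1/4*e1 e2 + e1 e3 + 2/5*e2 e3


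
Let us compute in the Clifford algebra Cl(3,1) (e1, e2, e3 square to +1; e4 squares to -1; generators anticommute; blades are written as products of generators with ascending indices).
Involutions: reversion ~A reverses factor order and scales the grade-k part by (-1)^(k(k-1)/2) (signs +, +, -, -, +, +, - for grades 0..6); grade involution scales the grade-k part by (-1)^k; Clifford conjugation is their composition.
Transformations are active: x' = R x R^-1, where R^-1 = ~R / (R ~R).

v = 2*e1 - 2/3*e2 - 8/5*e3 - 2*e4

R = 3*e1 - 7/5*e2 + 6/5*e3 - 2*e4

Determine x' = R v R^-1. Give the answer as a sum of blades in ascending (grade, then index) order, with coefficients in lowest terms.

~R = 3*e1 - 7/5*e2 + 6/5*e3 - 2*e4, and R ~R = 42/5, so R^-1 = ~R / (42/5).
R v = 76/75 + 4/5*e1 e2 - 36/5*e1 e3 - 2*e1 e4 + 76/25*e2 e3 + 22/15*e2 e4 - 28/5*e3 e4
Answer: -134/105*e1 + 74/225*e2 + 992/525*e3 + 478/315*e4


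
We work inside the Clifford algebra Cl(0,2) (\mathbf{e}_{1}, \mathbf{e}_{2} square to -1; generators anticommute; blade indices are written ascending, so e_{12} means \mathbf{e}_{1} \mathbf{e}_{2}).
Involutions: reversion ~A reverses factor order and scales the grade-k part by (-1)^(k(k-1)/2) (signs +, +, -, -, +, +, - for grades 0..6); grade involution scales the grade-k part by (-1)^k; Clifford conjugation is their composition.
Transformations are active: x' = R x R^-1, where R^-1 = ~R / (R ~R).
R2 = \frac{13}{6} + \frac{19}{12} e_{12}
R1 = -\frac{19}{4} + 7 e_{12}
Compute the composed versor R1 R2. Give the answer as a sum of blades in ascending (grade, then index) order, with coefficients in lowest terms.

Distribute over the terms of R1 (each basis-blade product reordered to ascending indices, repeated generators contracted through their squares):
(-\frac{19}{4}) R2 = -\frac{247}{24} - \frac{361}{48} e_{12}
(7 e_{12}) R2 = -\frac{133}{12} + \frac{91}{6} e_{12}
Summing the partial products and collecting blades:
Answer: -\frac{171}{8} + \frac{367}{48} e_{12}


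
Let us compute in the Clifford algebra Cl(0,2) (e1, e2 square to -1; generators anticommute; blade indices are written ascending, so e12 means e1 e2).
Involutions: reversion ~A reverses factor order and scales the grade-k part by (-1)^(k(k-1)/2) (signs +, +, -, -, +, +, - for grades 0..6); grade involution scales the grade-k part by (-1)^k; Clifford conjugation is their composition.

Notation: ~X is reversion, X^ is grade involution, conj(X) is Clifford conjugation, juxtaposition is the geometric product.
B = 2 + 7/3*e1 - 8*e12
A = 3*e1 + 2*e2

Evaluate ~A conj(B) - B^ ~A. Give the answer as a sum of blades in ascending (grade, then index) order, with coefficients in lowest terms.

first term: 7 + 22*e1 - 20*e2 + 14/3*e12
second term: 7 + 22*e1 - 20*e2 - 14/3*e12
Answer: 28/3*e12


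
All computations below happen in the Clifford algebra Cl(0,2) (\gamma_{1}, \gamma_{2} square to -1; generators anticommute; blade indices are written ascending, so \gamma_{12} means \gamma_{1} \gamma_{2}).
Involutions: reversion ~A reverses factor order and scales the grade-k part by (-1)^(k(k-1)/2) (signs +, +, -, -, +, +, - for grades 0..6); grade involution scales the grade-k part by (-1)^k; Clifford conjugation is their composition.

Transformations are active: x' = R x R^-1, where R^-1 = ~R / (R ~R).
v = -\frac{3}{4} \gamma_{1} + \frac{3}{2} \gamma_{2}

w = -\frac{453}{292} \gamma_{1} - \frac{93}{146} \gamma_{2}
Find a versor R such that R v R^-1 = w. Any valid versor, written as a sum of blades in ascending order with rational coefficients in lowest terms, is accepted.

Key observation: q(v) = q(w) = -\frac{45}{16} (sandwiches preserve the norm), so R = v + w = -\frac{168}{73} \gamma_{1} + \frac{63}{73} \gamma_{2} works whenever it is invertible — the component of v along it is kept and (v - w)/2 reverses, sending v to w.
Answer: -\frac{168}{73} \gamma_{1} + \frac{63}{73} \gamma_{2}


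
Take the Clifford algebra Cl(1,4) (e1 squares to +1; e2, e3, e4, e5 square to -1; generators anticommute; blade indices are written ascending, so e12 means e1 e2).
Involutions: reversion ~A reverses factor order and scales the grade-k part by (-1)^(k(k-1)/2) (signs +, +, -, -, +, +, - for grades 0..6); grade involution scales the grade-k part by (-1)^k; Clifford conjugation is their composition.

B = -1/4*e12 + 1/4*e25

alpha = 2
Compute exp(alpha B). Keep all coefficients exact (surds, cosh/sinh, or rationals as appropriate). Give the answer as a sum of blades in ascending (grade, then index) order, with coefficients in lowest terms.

B^2 term by term: the squares give (-1/4)^2*(e12)^2 + (1/4)^2*(e25)^2 = 1/16*(+1) + 1/16*(-1) = 0 (each basis 2-blade squares to minus the product of its generators' squares); cross terms between blades sharing an index anticommute and cancel. So B^2 = 0.
B^2 = 0, so the series closes: exp(alpha B) = 1 + alpha B (parabolic case).
Answer: 1 - 1/2*e12 + 1/2*e25


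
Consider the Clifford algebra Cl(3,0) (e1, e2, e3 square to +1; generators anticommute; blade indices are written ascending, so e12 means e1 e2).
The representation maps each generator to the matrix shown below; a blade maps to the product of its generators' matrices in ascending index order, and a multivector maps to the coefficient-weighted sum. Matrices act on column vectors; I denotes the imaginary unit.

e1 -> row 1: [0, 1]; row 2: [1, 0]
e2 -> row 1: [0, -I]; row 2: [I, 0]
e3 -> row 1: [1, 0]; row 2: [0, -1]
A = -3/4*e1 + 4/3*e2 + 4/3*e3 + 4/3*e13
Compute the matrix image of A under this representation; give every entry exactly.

Bivector images (products of the table entries): rho(e13) = rho(e1)rho(e3) = row 1: [0, -1]; row 2: [1, 0].
M = (-3/4)*rho(e1) + (4/3)*rho(e2) + (4/3)*rho(e3) + (4/3)*rho(e13), summed entrywise:
Answer: row 1: [4/3, -25/12 - 4*I/3]; row 2: [7/12 + 4*I/3, -4/3]


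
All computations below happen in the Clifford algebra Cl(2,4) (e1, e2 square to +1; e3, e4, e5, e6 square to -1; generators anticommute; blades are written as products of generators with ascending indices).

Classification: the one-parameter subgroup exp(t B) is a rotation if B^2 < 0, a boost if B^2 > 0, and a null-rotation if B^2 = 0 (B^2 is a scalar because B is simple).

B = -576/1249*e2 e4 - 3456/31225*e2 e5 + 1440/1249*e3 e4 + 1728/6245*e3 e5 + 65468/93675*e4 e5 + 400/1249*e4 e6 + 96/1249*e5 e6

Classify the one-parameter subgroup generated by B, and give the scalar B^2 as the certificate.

B^2 term by term: the squares give (-576/1249)^2*(e2 e4)^2 + (-3456/31225)^2*(e2 e5)^2 + (1440/1249)^2*(e3 e4)^2 + (1728/6245)^2*(e3 e5)^2 + (65468/93675)^2*(e4 e5)^2 + (400/1249)^2*(e4 e6)^2 + (96/1249)^2*(e5 e6)^2 = 331776/1560001*(+1) + 11943936/975000625*(+1) + 2073600/1560001*(-1) + 2985984/39000025*(-1) + 4286059024/8775005625*(-1) + 160000/1560001*(-1) + 9216/1560001*(-1) = -16/9 (each basis 2-blade squares to minus the product of its generators' squares); cross terms between blades sharing an index anticommute and cancel; the commuting (index-disjoint) pairs give grade-4 terms 2*c*c'*(blade product), which cancel blade by blade — e2 e3 e4 e5: 1990656/7800005 - 1990656/7800005 = 0; e2 e4 e5 e6: -110592/1560001 + 110592/1560001 = 0; e3 e4 e5 e6: 276480/1560001 - 276480/1560001 = 0 — confirming B is simple. So B^2 = -16/9.
Answer: rotation, certificate B^2 = -16/9. No conjugation can change B^2 = -16/9; the sign gives the class.


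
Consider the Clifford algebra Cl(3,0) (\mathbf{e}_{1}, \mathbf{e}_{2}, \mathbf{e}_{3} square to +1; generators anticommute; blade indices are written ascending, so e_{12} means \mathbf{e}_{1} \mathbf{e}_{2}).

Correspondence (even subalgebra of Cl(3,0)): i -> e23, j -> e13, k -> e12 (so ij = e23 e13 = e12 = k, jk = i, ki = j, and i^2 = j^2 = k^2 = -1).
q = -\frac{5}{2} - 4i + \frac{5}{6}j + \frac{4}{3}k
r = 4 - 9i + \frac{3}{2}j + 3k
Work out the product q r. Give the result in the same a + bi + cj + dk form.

In blades: q = -\frac{5}{2} + \frac{4}{3} e_{12} + \frac{5}{6} e_{13} - 4 e_{23}, r = 4 + 3 e_{12} + \frac{3}{2} e_{13} - 9 e_{23}.
Distribute q over r term by term (generator squares from the signature, products reordered to ascending indices): (-\frac{5}{2})*r = -10 - \frac{15}{2} e_{12} - \frac{15}{4} e_{13} + \frac{45}{2} e_{23}; (\frac{4}{3} e_{12})*r = -4 + \frac{16}{3} e_{12} - 12 e_{13} - 2 e_{23}; (\frac{5}{6} e_{13})*r = -\frac{5}{4} + \frac{15}{2} e_{12} + \frac{10}{3} e_{13} + \frac{5}{2} e_{23}; (-4 e_{23})*r = -36 - 6 e_{12} + 12 e_{13} - 16 e_{23}.
Sum: -\frac{205}{4} - \frac{2}{3} e_{12} - \frac{5}{12} e_{13} + 7 e_{23}; translating back through the correspondence:
Answer: -\frac{205}{4} + 7i - \frac{5}{12}j - \frac{2}{3}k


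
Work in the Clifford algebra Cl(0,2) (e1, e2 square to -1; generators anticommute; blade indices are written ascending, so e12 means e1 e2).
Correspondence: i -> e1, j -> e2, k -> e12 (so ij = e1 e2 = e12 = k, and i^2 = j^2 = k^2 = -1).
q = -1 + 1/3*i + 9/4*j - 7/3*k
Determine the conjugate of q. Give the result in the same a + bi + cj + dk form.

In blades: q = -1 + 1/3*e1 + 9/4*e2 - 7/3*e12.
Conjugation here is Clifford conjugation: the scalar is fixed and the grade-1 and grade-2 blades all flip sign, giving -1 - 1/3*e1 - 9/4*e2 + 7/3*e12; translating back:
Answer: -1 - 1/3*i - 9/4*j + 7/3*k


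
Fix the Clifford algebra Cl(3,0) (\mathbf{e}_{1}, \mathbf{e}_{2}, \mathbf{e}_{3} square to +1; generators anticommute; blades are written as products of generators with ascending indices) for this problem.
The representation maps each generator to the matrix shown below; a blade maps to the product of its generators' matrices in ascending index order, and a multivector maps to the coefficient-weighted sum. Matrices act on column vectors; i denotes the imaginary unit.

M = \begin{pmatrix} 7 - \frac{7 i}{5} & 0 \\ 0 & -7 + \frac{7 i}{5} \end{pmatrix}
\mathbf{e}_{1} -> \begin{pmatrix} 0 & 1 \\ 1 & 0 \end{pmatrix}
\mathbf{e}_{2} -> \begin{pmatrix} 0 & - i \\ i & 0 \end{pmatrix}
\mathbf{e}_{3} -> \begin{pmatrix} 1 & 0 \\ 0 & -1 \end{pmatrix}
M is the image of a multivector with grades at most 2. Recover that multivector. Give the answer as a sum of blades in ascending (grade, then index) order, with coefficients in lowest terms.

Method: 1, rho(e_{1}), rho(e_{2}), rho(e_{3}) form a trace-orthogonal basis of the 2x2 complex matrices (tr(X Y) = 2 if X = Y, else 0), so M = m0*1 + m1*rho(e_{1}) + m2*rho(e_{2}) + m3*rho(e_{3}) with m0 = tr(M)/2 = 0, m1 = tr(M rho(e_{1}))/2 = 0, m2 = tr(M rho(e_{2}))/2 = 0, m3 = tr(M rho(e_{3}))/2 = 7 - \frac{7 i}{5}.
Multiplying table entries, the bivector images are rho(e_{1} e_{2}) = i*rho(e_{3}), rho(e_{1} e_{3}) = -i*rho(e_{2}), rho(e_{2} e_{3}) = i*rho(e_{1}); with real blade coefficients the real parts of m0..m3 are the coefficients of 1, e_{1}, e_{2}, e_{3} and the imaginary parts give the bivectors (e_{2} e_{3}: Im m1, e_{1} e_{3}: -Im m2, e_{1} e_{2}: Im m3).
Answer: 7 e_{3} - \frac{7}{5} e_{1} e_{2}


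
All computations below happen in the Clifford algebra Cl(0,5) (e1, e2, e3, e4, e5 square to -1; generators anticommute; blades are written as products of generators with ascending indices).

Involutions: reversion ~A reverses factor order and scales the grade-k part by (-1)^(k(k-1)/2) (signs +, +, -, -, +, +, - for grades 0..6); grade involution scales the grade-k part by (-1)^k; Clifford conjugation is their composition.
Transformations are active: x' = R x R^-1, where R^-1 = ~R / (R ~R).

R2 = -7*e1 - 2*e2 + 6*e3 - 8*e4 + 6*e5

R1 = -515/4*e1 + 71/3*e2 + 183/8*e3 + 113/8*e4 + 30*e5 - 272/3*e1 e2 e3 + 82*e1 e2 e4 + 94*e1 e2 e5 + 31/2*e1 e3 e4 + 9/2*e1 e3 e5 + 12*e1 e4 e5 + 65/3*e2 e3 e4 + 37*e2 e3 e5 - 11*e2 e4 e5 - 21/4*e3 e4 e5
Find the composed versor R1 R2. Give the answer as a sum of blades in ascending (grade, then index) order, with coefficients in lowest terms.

Distribute over the terms of R2 (each basis-blade product reordered to ascending indices, repeated generators contracted through their squares):
R1 (-7*e1) = -3605/4 + 497/3*e1 e2 + 1281/8*e1 e3 + 791/8*e1 e4 + 210*e1 e5 - 1904/3*e2 e3 + 574*e2 e4 + 658*e2 e5 + 217/2*e3 e4 + 63/2*e3 e5 + 84*e4 e5 + 455/3*e1 e2 e3 e4 + 259*e1 e2 e3 e5 - 77*e1 e2 e4 e5 - 147/4*e1 e3 e4 e5
R1 (-2*e2) = 142/3 + 515/2*e1 e2 + 544/3*e1 e3 - 164*e1 e4 - 188*e1 e5 + 183/4*e2 e3 + 113/4*e2 e4 + 60*e2 e5 + 130/3*e3 e4 + 74*e3 e5 - 22*e4 e5 - 31*e1 e2 e3 e4 - 9*e1 e2 e3 e5 - 24*e1 e2 e4 e5 - 21/2*e2 e3 e4 e5
R1 (6*e3) = -549/4 + 544*e1 e2 - 1545/2*e1 e3 + 93*e1 e4 + 27*e1 e5 + 142*e2 e3 + 130*e2 e4 + 222*e2 e5 - 339/4*e3 e4 - 180*e3 e5 + 63/2*e4 e5 - 492*e1 e2 e3 e4 - 564*e1 e2 e3 e5 + 72*e1 e3 e4 e5 - 66*e2 e3 e4 e5
R1 (-8*e4) = 113 + 656*e1 e2 + 124*e1 e3 + 1030*e1 e4 - 96*e1 e5 + 520/3*e2 e3 - 568/3*e2 e4 + 88*e2 e5 - 183*e3 e4 + 42*e3 e5 + 240*e4 e5 + 2176/3*e1 e2 e3 e4 + 752*e1 e2 e4 e5 + 36*e1 e3 e4 e5 + 296*e2 e3 e4 e5
R1 (6*e5) = -180 - 564*e1 e2 - 27*e1 e3 - 72*e1 e4 - 1545/2*e1 e5 - 222*e2 e3 + 66*e2 e4 + 142*e2 e5 + 63/2*e3 e4 + 549/4*e3 e5 + 339/4*e4 e5 - 544*e1 e2 e3 e5 + 492*e1 e2 e4 e5 + 93*e1 e3 e4 e5 + 130*e2 e3 e4 e5
Summing the partial products and collecting blades:
Answer: -6349/6 + 6355/6*e1 e2 - 8017/24*e1 e3 + 7887/8*e1 e4 - 1639/2*e1 e5 - 5947/12*e2 e3 + 7307/12*e2 e4 + 1170*e2 e5 - 1013/12*e3 e4 + 419/4*e3 e5 + 1673/4*e4 e5 + 354*e1 e2 e3 e4 - 858*e1 e2 e3 e5 + 1143*e1 e2 e4 e5 + 657/4*e1 e3 e4 e5 + 699/2*e2 e3 e4 e5


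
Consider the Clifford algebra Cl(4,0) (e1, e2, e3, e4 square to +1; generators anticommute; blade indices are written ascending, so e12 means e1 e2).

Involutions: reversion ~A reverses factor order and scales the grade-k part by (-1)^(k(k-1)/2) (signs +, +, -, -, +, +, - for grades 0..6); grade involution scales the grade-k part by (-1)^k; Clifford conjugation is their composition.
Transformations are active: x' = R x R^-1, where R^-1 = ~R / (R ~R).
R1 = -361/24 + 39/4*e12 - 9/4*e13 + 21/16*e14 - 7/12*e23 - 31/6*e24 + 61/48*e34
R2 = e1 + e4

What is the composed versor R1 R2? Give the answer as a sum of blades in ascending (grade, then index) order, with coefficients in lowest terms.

Distribute over the terms of R2 (each basis-blade product reordered to ascending indices, repeated generators contracted through their squares):
R1 (e1) = -361/24*e1 - 39/4*e2 + 9/4*e3 - 21/16*e4 - 7/12*e123 - 31/6*e124 + 61/48*e134
R1 (e4) = 21/16*e1 - 31/6*e2 + 61/48*e3 - 361/24*e4 + 39/4*e124 - 9/4*e134 - 7/12*e234
Summing the partial products and collecting blades:
Answer: -659/48*e1 - 179/12*e2 + 169/48*e3 - 785/48*e4 - 7/12*e123 + 55/12*e124 - 47/48*e134 - 7/12*e234


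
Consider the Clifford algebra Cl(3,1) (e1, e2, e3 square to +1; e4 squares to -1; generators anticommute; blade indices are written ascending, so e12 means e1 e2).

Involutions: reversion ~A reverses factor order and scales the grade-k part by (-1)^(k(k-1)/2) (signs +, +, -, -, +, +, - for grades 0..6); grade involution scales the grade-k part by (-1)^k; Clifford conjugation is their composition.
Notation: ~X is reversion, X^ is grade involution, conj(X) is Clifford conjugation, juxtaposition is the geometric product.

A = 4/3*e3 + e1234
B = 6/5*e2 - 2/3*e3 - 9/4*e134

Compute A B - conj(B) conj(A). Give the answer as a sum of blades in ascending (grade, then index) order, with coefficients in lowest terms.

first term: -8/9 + 9/4*e2 + 3*e14 - 8/5*e23 + 2/3*e124 + 6/5*e134
second term: -8/9 - 9/4*e2 - 3*e14 + 8/5*e23 + 2/3*e124 + 6/5*e134
Answer: 9/2*e2 + 6*e14 - 16/5*e23


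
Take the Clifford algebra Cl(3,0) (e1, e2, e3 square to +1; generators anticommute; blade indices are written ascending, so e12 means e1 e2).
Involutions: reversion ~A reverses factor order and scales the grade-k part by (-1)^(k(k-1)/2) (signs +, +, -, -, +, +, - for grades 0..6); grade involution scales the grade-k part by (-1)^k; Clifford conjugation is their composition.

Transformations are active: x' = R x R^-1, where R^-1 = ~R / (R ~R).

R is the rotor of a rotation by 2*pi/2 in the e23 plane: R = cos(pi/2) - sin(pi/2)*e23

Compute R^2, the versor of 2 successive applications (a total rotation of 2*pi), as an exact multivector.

The rotor phase is half the rotation angle and phases add under composition, so 2 steps in the e23 plane accumulate phase 2*(pi/2) = pi: R^2 = cos(pi) - sin(pi)*e23.
cos(pi) = -1 and sin(pi) = 0, so R^2 = -1. The total rotation 2*pi is 1 full turn, so every vector returns to itself, yet the rotor is -1, on the OTHER sheet of the double cover (an odd number of 2*pi turns).
Answer: -1


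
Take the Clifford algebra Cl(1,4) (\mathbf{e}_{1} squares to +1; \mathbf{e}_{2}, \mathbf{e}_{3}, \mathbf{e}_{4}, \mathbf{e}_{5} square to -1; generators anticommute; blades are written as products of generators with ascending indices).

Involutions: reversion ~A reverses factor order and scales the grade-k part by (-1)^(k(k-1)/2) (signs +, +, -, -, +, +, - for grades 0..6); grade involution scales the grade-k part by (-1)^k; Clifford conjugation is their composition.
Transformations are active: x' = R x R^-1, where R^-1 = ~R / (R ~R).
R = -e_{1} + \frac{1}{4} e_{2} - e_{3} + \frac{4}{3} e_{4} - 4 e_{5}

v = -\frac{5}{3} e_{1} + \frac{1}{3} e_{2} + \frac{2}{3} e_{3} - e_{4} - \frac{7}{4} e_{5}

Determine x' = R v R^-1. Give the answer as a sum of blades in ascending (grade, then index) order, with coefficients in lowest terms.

~R = -e_{1} + \frac{1}{4} e_{2} - e_{3} + \frac{4}{3} e_{4} - 4 e_{5}, and R ~R = -\frac{2569}{144}, so R^-1 = ~R / (-\frac{2569}{144}).
R v = -\frac{41}{12} + \frac{1}{12} e_{1} e_{2} - \frac{7}{3} e_{1} e_{3} + \frac{29}{9} e_{1} e_{4} - \frac{59}{12} e_{1} e_{5} + \frac{1}{2} e_{2} e_{3} - \frac{25}{36} e_{2} e_{4} + \frac{43}{48} e_{2} e_{5} + \frac{1}{9} e_{3} e_{4} + \frac{53}{12} e_{3} e_{5} - \frac{19}{3} e_{4} e_{5}
Answer: \frac{9893}{7707} e_{1} - \frac{1831}{7707} e_{2} - \frac{8090}{7707} e_{3} + \frac{3881}{2569} e_{4} + \frac{2239}{10276} e_{5}


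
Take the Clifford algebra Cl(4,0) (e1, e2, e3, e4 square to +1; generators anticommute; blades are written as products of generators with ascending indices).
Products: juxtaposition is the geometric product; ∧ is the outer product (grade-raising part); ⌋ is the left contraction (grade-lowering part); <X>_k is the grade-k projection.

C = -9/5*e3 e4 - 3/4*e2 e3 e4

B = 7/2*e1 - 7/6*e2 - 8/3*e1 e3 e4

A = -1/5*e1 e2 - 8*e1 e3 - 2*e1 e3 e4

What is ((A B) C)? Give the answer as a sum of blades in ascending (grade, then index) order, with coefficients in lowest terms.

step 1: -16/3 + 7/30*e1 + 7/10*e2 + 28*e3 - 64/3*e4 - 7*e3 e4 - 28/3*e1 e2 e3 - 8/15*e2 e3 e4 + 7/3*e1 e2 e3 e4
step 2: -13 + 7/4*e1 - 621/100*e2 - 192/5*e3 - 252/5*e4 + 21/5*e1 e2 - 7*e1 e4 + 16*e2 e3 + 21*e2 e4 + 363/40*e3 e4 + 84/5*e1 e2 e4 - 21/50*e1 e3 e4 + 137/50*e2 e3 e4 - 7/40*e1 e2 e3 e4
Answer: -13 + 7/4*e1 - 621/100*e2 - 192/5*e3 - 252/5*e4 + 21/5*e1 e2 - 7*e1 e4 + 16*e2 e3 + 21*e2 e4 + 363/40*e3 e4 + 84/5*e1 e2 e4 - 21/50*e1 e3 e4 + 137/50*e2 e3 e4 - 7/40*e1 e2 e3 e4


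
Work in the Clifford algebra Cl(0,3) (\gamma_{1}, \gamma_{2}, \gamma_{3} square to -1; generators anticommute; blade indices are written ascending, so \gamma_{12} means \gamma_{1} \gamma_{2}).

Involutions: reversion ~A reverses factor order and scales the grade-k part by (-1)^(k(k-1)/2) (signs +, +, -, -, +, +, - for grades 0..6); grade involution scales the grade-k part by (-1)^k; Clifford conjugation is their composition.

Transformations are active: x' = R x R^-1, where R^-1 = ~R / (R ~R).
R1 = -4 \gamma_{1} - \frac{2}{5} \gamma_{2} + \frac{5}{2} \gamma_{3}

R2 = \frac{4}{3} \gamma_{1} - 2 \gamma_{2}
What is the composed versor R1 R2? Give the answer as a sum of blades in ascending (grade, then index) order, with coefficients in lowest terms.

Distribute over the terms of R2 (each basis-blade product reordered to ascending indices, repeated generators contracted through their squares):
R1 (\frac{4}{3} \gamma_{1}) = \frac{16}{3} + \frac{8}{15} \gamma_{12} - \frac{10}{3} \gamma_{13}
R1 (-2 \gamma_{2}) = -\frac{4}{5} + 8 \gamma_{12} + 5 \gamma_{23}
Summing the partial products and collecting blades:
Answer: \frac{68}{15} + \frac{128}{15} \gamma_{12} - \frac{10}{3} \gamma_{13} + 5 \gamma_{23}


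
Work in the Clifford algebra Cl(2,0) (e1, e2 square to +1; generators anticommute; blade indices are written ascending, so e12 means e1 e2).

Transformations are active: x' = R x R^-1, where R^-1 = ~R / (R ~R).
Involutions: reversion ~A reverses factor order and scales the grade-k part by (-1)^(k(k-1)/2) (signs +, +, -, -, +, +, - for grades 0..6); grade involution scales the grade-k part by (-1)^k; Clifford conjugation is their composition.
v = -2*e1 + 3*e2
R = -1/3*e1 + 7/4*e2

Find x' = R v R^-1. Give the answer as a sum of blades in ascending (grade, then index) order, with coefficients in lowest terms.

~R = -1/3*e1 + 7/4*e2, and R ~R = 457/144, so R^-1 = ~R / (457/144).
R v = 71/12 + 5/2*e12
Answer: 346/457*e1 + 1611/457*e2


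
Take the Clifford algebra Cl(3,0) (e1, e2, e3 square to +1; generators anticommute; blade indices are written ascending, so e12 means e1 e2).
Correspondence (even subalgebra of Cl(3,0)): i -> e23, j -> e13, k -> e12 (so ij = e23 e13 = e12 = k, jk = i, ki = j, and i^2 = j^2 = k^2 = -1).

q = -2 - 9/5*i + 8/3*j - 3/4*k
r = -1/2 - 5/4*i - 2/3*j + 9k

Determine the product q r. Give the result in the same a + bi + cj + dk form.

In blades: q = -2 - 3/4*e12 + 8/3*e13 - 9/5*e23, r = -1/2 + 9*e12 - 2/3*e13 - 5/4*e23.
Distribute q over r term by term (generator squares from the signature, products reordered to ascending indices): (-2)*r = 1 - 18*e12 + 4/3*e13 + 5/2*e23; (-3/4*e12)*r = 27/4 + 3/8*e12 + 15/16*e13 - 1/2*e23; (8/3*e13)*r = 16/9 + 10/3*e12 - 4/3*e13 + 24*e23; (-9/5*e23)*r = -9/4 + 6/5*e12 + 81/5*e13 + 9/10*e23.
Sum: 131/18 - 1571/120*e12 + 1371/80*e13 + 269/10*e23; translating back through the correspondence:
Answer: 131/18 + 269/10*i + 1371/80*j - 1571/120*k


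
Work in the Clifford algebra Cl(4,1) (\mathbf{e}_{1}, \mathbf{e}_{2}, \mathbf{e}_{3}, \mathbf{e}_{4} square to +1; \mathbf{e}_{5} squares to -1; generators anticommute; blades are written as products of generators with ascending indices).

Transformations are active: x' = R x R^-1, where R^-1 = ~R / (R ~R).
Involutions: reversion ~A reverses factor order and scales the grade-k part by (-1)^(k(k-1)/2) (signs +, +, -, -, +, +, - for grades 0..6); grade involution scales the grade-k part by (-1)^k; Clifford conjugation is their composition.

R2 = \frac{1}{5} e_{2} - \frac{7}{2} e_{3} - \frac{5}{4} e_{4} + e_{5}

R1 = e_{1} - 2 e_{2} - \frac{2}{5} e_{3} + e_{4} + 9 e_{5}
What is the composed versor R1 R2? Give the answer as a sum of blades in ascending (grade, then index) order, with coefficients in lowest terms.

Distribute over the terms of R2 (each basis-blade product reordered to ascending indices, repeated generators contracted through their squares):
R1 (\frac{1}{5} e_{2}) = -\frac{2}{5} + \frac{1}{5} e_{1} e_{2} + \frac{2}{25} e_{2} e_{3} - \frac{1}{5} e_{2} e_{4} - \frac{9}{5} e_{2} e_{5}
R1 (-\frac{7}{2} e_{3}) = \frac{7}{5} - \frac{7}{2} e_{1} e_{3} + 7 e_{2} e_{3} + \frac{7}{2} e_{3} e_{4} + \frac{63}{2} e_{3} e_{5}
R1 (-\frac{5}{4} e_{4}) = -\frac{5}{4} - \frac{5}{4} e_{1} e_{4} + \frac{5}{2} e_{2} e_{4} + \frac{1}{2} e_{3} e_{4} + \frac{45}{4} e_{4} e_{5}
R1 (e_{5}) = -9 + e_{1} e_{5} - 2 e_{2} e_{5} - \frac{2}{5} e_{3} e_{5} + e_{4} e_{5}
Summing the partial products and collecting blades:
Answer: -\frac{37}{4} + \frac{1}{5} e_{1} e_{2} - \frac{7}{2} e_{1} e_{3} - \frac{5}{4} e_{1} e_{4} + e_{1} e_{5} + \frac{177}{25} e_{2} e_{3} + \frac{23}{10} e_{2} e_{4} - \frac{19}{5} e_{2} e_{5} + 4 e_{3} e_{4} + \frac{311}{10} e_{3} e_{5} + \frac{49}{4} e_{4} e_{5}
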